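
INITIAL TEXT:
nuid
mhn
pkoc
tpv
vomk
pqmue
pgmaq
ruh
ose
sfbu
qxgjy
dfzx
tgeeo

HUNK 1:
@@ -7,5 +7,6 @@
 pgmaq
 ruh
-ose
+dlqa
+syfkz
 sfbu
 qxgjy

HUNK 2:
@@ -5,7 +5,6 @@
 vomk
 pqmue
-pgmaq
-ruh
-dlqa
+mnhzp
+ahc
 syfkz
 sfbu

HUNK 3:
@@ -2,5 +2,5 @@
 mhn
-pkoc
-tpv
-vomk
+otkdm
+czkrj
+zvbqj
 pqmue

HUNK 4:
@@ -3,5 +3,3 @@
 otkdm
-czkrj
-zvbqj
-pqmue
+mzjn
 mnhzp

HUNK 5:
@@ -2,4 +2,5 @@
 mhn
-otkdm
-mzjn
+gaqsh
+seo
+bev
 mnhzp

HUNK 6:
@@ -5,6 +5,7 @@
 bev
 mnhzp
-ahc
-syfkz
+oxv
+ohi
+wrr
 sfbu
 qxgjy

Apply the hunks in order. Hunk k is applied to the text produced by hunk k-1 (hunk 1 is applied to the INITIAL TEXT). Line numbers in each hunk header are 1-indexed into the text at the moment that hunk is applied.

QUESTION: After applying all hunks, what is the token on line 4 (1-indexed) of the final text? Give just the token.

Hunk 1: at line 7 remove [ose] add [dlqa,syfkz] -> 14 lines: nuid mhn pkoc tpv vomk pqmue pgmaq ruh dlqa syfkz sfbu qxgjy dfzx tgeeo
Hunk 2: at line 5 remove [pgmaq,ruh,dlqa] add [mnhzp,ahc] -> 13 lines: nuid mhn pkoc tpv vomk pqmue mnhzp ahc syfkz sfbu qxgjy dfzx tgeeo
Hunk 3: at line 2 remove [pkoc,tpv,vomk] add [otkdm,czkrj,zvbqj] -> 13 lines: nuid mhn otkdm czkrj zvbqj pqmue mnhzp ahc syfkz sfbu qxgjy dfzx tgeeo
Hunk 4: at line 3 remove [czkrj,zvbqj,pqmue] add [mzjn] -> 11 lines: nuid mhn otkdm mzjn mnhzp ahc syfkz sfbu qxgjy dfzx tgeeo
Hunk 5: at line 2 remove [otkdm,mzjn] add [gaqsh,seo,bev] -> 12 lines: nuid mhn gaqsh seo bev mnhzp ahc syfkz sfbu qxgjy dfzx tgeeo
Hunk 6: at line 5 remove [ahc,syfkz] add [oxv,ohi,wrr] -> 13 lines: nuid mhn gaqsh seo bev mnhzp oxv ohi wrr sfbu qxgjy dfzx tgeeo
Final line 4: seo

Answer: seo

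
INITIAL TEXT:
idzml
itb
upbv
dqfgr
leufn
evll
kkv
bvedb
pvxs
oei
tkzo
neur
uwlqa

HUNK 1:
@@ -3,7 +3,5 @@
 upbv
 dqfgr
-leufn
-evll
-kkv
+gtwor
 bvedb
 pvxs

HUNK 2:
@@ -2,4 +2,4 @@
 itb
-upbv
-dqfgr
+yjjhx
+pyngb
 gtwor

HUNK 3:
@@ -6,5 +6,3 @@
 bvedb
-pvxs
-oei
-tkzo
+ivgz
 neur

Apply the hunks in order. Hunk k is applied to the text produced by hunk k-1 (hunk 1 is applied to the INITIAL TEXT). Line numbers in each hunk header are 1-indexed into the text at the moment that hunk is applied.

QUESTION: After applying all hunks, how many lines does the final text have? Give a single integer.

Hunk 1: at line 3 remove [leufn,evll,kkv] add [gtwor] -> 11 lines: idzml itb upbv dqfgr gtwor bvedb pvxs oei tkzo neur uwlqa
Hunk 2: at line 2 remove [upbv,dqfgr] add [yjjhx,pyngb] -> 11 lines: idzml itb yjjhx pyngb gtwor bvedb pvxs oei tkzo neur uwlqa
Hunk 3: at line 6 remove [pvxs,oei,tkzo] add [ivgz] -> 9 lines: idzml itb yjjhx pyngb gtwor bvedb ivgz neur uwlqa
Final line count: 9

Answer: 9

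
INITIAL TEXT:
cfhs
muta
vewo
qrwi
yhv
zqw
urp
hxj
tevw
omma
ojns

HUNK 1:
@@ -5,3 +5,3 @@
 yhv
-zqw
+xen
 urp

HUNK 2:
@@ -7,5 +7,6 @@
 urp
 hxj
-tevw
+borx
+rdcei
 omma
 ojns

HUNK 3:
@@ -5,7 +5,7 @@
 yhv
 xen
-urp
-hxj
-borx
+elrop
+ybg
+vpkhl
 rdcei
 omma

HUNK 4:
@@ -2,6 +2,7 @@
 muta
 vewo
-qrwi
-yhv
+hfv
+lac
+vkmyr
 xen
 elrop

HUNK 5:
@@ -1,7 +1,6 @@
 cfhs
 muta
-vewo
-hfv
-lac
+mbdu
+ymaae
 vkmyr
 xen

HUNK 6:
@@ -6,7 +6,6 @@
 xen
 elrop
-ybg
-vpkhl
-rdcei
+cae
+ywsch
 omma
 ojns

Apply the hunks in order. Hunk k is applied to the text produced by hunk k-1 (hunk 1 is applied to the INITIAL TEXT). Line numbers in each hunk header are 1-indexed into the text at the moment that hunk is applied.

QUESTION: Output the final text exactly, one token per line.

Answer: cfhs
muta
mbdu
ymaae
vkmyr
xen
elrop
cae
ywsch
omma
ojns

Derivation:
Hunk 1: at line 5 remove [zqw] add [xen] -> 11 lines: cfhs muta vewo qrwi yhv xen urp hxj tevw omma ojns
Hunk 2: at line 7 remove [tevw] add [borx,rdcei] -> 12 lines: cfhs muta vewo qrwi yhv xen urp hxj borx rdcei omma ojns
Hunk 3: at line 5 remove [urp,hxj,borx] add [elrop,ybg,vpkhl] -> 12 lines: cfhs muta vewo qrwi yhv xen elrop ybg vpkhl rdcei omma ojns
Hunk 4: at line 2 remove [qrwi,yhv] add [hfv,lac,vkmyr] -> 13 lines: cfhs muta vewo hfv lac vkmyr xen elrop ybg vpkhl rdcei omma ojns
Hunk 5: at line 1 remove [vewo,hfv,lac] add [mbdu,ymaae] -> 12 lines: cfhs muta mbdu ymaae vkmyr xen elrop ybg vpkhl rdcei omma ojns
Hunk 6: at line 6 remove [ybg,vpkhl,rdcei] add [cae,ywsch] -> 11 lines: cfhs muta mbdu ymaae vkmyr xen elrop cae ywsch omma ojns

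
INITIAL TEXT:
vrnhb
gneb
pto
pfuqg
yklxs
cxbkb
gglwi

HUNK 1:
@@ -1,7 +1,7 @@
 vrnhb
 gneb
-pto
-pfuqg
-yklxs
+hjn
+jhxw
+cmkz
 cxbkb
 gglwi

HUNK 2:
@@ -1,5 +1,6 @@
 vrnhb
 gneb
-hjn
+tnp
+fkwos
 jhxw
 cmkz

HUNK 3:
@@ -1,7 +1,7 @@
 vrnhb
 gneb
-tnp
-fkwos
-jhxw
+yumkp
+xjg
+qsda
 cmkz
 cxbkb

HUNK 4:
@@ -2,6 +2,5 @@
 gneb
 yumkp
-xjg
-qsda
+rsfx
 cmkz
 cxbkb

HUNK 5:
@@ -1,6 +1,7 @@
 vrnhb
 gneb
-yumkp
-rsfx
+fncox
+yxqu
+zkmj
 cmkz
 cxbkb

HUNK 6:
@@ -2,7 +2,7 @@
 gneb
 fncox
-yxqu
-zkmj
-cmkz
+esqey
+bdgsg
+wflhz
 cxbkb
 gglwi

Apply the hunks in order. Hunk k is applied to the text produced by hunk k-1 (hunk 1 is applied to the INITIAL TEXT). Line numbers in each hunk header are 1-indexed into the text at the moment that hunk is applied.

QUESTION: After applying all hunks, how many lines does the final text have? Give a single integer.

Hunk 1: at line 1 remove [pto,pfuqg,yklxs] add [hjn,jhxw,cmkz] -> 7 lines: vrnhb gneb hjn jhxw cmkz cxbkb gglwi
Hunk 2: at line 1 remove [hjn] add [tnp,fkwos] -> 8 lines: vrnhb gneb tnp fkwos jhxw cmkz cxbkb gglwi
Hunk 3: at line 1 remove [tnp,fkwos,jhxw] add [yumkp,xjg,qsda] -> 8 lines: vrnhb gneb yumkp xjg qsda cmkz cxbkb gglwi
Hunk 4: at line 2 remove [xjg,qsda] add [rsfx] -> 7 lines: vrnhb gneb yumkp rsfx cmkz cxbkb gglwi
Hunk 5: at line 1 remove [yumkp,rsfx] add [fncox,yxqu,zkmj] -> 8 lines: vrnhb gneb fncox yxqu zkmj cmkz cxbkb gglwi
Hunk 6: at line 2 remove [yxqu,zkmj,cmkz] add [esqey,bdgsg,wflhz] -> 8 lines: vrnhb gneb fncox esqey bdgsg wflhz cxbkb gglwi
Final line count: 8

Answer: 8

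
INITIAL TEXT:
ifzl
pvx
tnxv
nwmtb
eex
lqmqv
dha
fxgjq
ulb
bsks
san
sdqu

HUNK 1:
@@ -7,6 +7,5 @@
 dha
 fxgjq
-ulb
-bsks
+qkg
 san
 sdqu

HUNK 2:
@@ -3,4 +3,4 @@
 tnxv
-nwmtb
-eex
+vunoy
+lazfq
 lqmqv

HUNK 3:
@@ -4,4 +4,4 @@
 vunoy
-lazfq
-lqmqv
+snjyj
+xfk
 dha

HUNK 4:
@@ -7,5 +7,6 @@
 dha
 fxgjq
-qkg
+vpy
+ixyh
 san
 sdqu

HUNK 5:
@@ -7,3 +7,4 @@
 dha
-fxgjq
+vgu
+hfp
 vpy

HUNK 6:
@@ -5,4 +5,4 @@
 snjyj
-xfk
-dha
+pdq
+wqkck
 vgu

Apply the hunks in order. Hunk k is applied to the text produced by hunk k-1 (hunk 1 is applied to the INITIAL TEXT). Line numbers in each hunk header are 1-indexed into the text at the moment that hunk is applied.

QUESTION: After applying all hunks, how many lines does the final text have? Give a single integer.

Answer: 13

Derivation:
Hunk 1: at line 7 remove [ulb,bsks] add [qkg] -> 11 lines: ifzl pvx tnxv nwmtb eex lqmqv dha fxgjq qkg san sdqu
Hunk 2: at line 3 remove [nwmtb,eex] add [vunoy,lazfq] -> 11 lines: ifzl pvx tnxv vunoy lazfq lqmqv dha fxgjq qkg san sdqu
Hunk 3: at line 4 remove [lazfq,lqmqv] add [snjyj,xfk] -> 11 lines: ifzl pvx tnxv vunoy snjyj xfk dha fxgjq qkg san sdqu
Hunk 4: at line 7 remove [qkg] add [vpy,ixyh] -> 12 lines: ifzl pvx tnxv vunoy snjyj xfk dha fxgjq vpy ixyh san sdqu
Hunk 5: at line 7 remove [fxgjq] add [vgu,hfp] -> 13 lines: ifzl pvx tnxv vunoy snjyj xfk dha vgu hfp vpy ixyh san sdqu
Hunk 6: at line 5 remove [xfk,dha] add [pdq,wqkck] -> 13 lines: ifzl pvx tnxv vunoy snjyj pdq wqkck vgu hfp vpy ixyh san sdqu
Final line count: 13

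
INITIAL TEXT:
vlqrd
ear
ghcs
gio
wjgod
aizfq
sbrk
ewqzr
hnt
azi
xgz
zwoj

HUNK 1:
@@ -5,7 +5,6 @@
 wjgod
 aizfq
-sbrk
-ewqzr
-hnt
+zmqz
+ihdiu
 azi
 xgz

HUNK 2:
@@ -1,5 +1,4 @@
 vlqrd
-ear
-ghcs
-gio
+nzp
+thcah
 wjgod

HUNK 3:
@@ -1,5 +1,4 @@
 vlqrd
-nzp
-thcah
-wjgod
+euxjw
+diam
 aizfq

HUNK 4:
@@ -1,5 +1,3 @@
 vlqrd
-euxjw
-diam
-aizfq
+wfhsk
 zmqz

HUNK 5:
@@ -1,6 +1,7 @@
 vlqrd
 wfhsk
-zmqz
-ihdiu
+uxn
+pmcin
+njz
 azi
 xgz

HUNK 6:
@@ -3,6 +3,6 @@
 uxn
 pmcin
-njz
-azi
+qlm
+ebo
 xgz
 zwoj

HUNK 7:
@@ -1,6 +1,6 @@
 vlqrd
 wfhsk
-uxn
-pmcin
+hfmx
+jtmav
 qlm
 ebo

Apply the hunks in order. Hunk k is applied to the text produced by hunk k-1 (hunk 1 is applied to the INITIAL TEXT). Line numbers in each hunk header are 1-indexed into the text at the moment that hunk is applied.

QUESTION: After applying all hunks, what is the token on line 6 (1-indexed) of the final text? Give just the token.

Answer: ebo

Derivation:
Hunk 1: at line 5 remove [sbrk,ewqzr,hnt] add [zmqz,ihdiu] -> 11 lines: vlqrd ear ghcs gio wjgod aizfq zmqz ihdiu azi xgz zwoj
Hunk 2: at line 1 remove [ear,ghcs,gio] add [nzp,thcah] -> 10 lines: vlqrd nzp thcah wjgod aizfq zmqz ihdiu azi xgz zwoj
Hunk 3: at line 1 remove [nzp,thcah,wjgod] add [euxjw,diam] -> 9 lines: vlqrd euxjw diam aizfq zmqz ihdiu azi xgz zwoj
Hunk 4: at line 1 remove [euxjw,diam,aizfq] add [wfhsk] -> 7 lines: vlqrd wfhsk zmqz ihdiu azi xgz zwoj
Hunk 5: at line 1 remove [zmqz,ihdiu] add [uxn,pmcin,njz] -> 8 lines: vlqrd wfhsk uxn pmcin njz azi xgz zwoj
Hunk 6: at line 3 remove [njz,azi] add [qlm,ebo] -> 8 lines: vlqrd wfhsk uxn pmcin qlm ebo xgz zwoj
Hunk 7: at line 1 remove [uxn,pmcin] add [hfmx,jtmav] -> 8 lines: vlqrd wfhsk hfmx jtmav qlm ebo xgz zwoj
Final line 6: ebo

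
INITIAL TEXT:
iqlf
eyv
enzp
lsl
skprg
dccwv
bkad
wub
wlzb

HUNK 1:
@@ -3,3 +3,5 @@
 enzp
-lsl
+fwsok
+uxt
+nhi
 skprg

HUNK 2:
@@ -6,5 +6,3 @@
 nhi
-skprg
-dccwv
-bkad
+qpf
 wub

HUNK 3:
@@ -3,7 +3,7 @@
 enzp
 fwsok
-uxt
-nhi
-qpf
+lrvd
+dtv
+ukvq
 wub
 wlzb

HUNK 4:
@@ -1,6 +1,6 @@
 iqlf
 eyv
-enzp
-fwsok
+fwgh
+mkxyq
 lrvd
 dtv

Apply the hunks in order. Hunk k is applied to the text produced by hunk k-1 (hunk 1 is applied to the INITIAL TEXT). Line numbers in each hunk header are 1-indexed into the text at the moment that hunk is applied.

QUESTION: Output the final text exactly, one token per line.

Answer: iqlf
eyv
fwgh
mkxyq
lrvd
dtv
ukvq
wub
wlzb

Derivation:
Hunk 1: at line 3 remove [lsl] add [fwsok,uxt,nhi] -> 11 lines: iqlf eyv enzp fwsok uxt nhi skprg dccwv bkad wub wlzb
Hunk 2: at line 6 remove [skprg,dccwv,bkad] add [qpf] -> 9 lines: iqlf eyv enzp fwsok uxt nhi qpf wub wlzb
Hunk 3: at line 3 remove [uxt,nhi,qpf] add [lrvd,dtv,ukvq] -> 9 lines: iqlf eyv enzp fwsok lrvd dtv ukvq wub wlzb
Hunk 4: at line 1 remove [enzp,fwsok] add [fwgh,mkxyq] -> 9 lines: iqlf eyv fwgh mkxyq lrvd dtv ukvq wub wlzb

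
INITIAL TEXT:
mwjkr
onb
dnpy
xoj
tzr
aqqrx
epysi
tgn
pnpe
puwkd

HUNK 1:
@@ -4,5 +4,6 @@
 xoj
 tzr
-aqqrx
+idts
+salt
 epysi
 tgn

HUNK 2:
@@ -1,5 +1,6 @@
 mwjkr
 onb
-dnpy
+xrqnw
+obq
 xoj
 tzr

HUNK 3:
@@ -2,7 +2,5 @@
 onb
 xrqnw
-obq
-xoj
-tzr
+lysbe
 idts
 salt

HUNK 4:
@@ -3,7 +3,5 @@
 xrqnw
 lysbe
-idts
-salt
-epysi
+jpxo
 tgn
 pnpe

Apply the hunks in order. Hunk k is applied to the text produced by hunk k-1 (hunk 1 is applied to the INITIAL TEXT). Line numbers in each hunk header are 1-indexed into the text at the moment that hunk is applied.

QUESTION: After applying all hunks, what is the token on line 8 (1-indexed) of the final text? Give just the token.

Answer: puwkd

Derivation:
Hunk 1: at line 4 remove [aqqrx] add [idts,salt] -> 11 lines: mwjkr onb dnpy xoj tzr idts salt epysi tgn pnpe puwkd
Hunk 2: at line 1 remove [dnpy] add [xrqnw,obq] -> 12 lines: mwjkr onb xrqnw obq xoj tzr idts salt epysi tgn pnpe puwkd
Hunk 3: at line 2 remove [obq,xoj,tzr] add [lysbe] -> 10 lines: mwjkr onb xrqnw lysbe idts salt epysi tgn pnpe puwkd
Hunk 4: at line 3 remove [idts,salt,epysi] add [jpxo] -> 8 lines: mwjkr onb xrqnw lysbe jpxo tgn pnpe puwkd
Final line 8: puwkd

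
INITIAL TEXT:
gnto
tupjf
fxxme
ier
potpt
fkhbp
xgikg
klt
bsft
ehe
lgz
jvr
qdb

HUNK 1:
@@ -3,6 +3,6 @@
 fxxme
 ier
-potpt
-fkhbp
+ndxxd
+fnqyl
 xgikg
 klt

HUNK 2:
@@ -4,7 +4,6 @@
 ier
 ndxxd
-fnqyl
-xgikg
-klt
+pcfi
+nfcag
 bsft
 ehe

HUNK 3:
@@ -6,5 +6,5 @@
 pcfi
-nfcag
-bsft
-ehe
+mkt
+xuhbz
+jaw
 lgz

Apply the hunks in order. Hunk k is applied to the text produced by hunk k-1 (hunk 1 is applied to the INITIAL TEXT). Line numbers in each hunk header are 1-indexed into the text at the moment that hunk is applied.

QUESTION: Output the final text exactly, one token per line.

Hunk 1: at line 3 remove [potpt,fkhbp] add [ndxxd,fnqyl] -> 13 lines: gnto tupjf fxxme ier ndxxd fnqyl xgikg klt bsft ehe lgz jvr qdb
Hunk 2: at line 4 remove [fnqyl,xgikg,klt] add [pcfi,nfcag] -> 12 lines: gnto tupjf fxxme ier ndxxd pcfi nfcag bsft ehe lgz jvr qdb
Hunk 3: at line 6 remove [nfcag,bsft,ehe] add [mkt,xuhbz,jaw] -> 12 lines: gnto tupjf fxxme ier ndxxd pcfi mkt xuhbz jaw lgz jvr qdb

Answer: gnto
tupjf
fxxme
ier
ndxxd
pcfi
mkt
xuhbz
jaw
lgz
jvr
qdb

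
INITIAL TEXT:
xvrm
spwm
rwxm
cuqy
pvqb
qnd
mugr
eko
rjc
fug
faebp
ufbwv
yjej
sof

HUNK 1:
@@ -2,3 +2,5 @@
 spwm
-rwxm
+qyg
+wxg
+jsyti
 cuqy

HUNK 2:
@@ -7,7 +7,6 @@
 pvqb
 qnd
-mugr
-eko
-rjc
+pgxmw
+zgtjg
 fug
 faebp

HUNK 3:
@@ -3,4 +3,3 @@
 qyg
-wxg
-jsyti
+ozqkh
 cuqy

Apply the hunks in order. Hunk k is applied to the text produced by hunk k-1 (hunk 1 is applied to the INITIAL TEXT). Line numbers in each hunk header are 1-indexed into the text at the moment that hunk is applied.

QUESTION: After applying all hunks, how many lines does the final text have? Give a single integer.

Hunk 1: at line 2 remove [rwxm] add [qyg,wxg,jsyti] -> 16 lines: xvrm spwm qyg wxg jsyti cuqy pvqb qnd mugr eko rjc fug faebp ufbwv yjej sof
Hunk 2: at line 7 remove [mugr,eko,rjc] add [pgxmw,zgtjg] -> 15 lines: xvrm spwm qyg wxg jsyti cuqy pvqb qnd pgxmw zgtjg fug faebp ufbwv yjej sof
Hunk 3: at line 3 remove [wxg,jsyti] add [ozqkh] -> 14 lines: xvrm spwm qyg ozqkh cuqy pvqb qnd pgxmw zgtjg fug faebp ufbwv yjej sof
Final line count: 14

Answer: 14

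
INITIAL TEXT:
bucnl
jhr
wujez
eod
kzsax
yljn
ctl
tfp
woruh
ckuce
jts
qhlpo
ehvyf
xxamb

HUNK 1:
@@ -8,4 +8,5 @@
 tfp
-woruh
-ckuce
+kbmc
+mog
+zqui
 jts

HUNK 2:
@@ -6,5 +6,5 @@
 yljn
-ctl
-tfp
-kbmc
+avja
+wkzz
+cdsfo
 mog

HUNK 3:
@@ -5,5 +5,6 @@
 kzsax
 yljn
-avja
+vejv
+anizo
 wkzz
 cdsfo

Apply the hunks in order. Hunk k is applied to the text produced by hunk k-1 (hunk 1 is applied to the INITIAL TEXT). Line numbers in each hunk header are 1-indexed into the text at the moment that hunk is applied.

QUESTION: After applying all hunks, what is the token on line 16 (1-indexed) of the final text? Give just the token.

Hunk 1: at line 8 remove [woruh,ckuce] add [kbmc,mog,zqui] -> 15 lines: bucnl jhr wujez eod kzsax yljn ctl tfp kbmc mog zqui jts qhlpo ehvyf xxamb
Hunk 2: at line 6 remove [ctl,tfp,kbmc] add [avja,wkzz,cdsfo] -> 15 lines: bucnl jhr wujez eod kzsax yljn avja wkzz cdsfo mog zqui jts qhlpo ehvyf xxamb
Hunk 3: at line 5 remove [avja] add [vejv,anizo] -> 16 lines: bucnl jhr wujez eod kzsax yljn vejv anizo wkzz cdsfo mog zqui jts qhlpo ehvyf xxamb
Final line 16: xxamb

Answer: xxamb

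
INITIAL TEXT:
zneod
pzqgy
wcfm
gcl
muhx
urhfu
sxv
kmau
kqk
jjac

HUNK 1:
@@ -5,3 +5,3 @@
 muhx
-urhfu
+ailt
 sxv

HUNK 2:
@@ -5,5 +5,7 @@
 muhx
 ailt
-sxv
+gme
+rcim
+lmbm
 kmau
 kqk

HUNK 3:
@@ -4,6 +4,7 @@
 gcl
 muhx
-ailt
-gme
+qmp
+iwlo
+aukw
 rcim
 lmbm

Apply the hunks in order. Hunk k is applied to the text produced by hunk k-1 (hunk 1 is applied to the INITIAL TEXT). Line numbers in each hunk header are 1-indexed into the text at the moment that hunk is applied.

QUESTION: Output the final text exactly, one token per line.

Answer: zneod
pzqgy
wcfm
gcl
muhx
qmp
iwlo
aukw
rcim
lmbm
kmau
kqk
jjac

Derivation:
Hunk 1: at line 5 remove [urhfu] add [ailt] -> 10 lines: zneod pzqgy wcfm gcl muhx ailt sxv kmau kqk jjac
Hunk 2: at line 5 remove [sxv] add [gme,rcim,lmbm] -> 12 lines: zneod pzqgy wcfm gcl muhx ailt gme rcim lmbm kmau kqk jjac
Hunk 3: at line 4 remove [ailt,gme] add [qmp,iwlo,aukw] -> 13 lines: zneod pzqgy wcfm gcl muhx qmp iwlo aukw rcim lmbm kmau kqk jjac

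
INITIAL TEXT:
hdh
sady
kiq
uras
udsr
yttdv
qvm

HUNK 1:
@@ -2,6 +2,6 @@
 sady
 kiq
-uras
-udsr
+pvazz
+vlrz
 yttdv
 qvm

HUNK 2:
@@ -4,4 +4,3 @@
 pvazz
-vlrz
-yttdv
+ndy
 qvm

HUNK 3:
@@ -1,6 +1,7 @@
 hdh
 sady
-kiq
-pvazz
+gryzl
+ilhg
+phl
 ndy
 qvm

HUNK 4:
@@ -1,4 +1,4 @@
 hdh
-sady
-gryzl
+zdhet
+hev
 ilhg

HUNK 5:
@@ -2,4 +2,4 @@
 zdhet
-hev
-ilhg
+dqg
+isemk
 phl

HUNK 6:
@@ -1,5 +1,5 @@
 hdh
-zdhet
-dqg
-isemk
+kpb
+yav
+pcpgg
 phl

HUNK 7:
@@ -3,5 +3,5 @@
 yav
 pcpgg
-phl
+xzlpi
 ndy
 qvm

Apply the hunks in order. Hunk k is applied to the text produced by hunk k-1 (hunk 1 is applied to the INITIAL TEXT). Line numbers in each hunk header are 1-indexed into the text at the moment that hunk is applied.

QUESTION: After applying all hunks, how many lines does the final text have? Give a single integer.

Hunk 1: at line 2 remove [uras,udsr] add [pvazz,vlrz] -> 7 lines: hdh sady kiq pvazz vlrz yttdv qvm
Hunk 2: at line 4 remove [vlrz,yttdv] add [ndy] -> 6 lines: hdh sady kiq pvazz ndy qvm
Hunk 3: at line 1 remove [kiq,pvazz] add [gryzl,ilhg,phl] -> 7 lines: hdh sady gryzl ilhg phl ndy qvm
Hunk 4: at line 1 remove [sady,gryzl] add [zdhet,hev] -> 7 lines: hdh zdhet hev ilhg phl ndy qvm
Hunk 5: at line 2 remove [hev,ilhg] add [dqg,isemk] -> 7 lines: hdh zdhet dqg isemk phl ndy qvm
Hunk 6: at line 1 remove [zdhet,dqg,isemk] add [kpb,yav,pcpgg] -> 7 lines: hdh kpb yav pcpgg phl ndy qvm
Hunk 7: at line 3 remove [phl] add [xzlpi] -> 7 lines: hdh kpb yav pcpgg xzlpi ndy qvm
Final line count: 7

Answer: 7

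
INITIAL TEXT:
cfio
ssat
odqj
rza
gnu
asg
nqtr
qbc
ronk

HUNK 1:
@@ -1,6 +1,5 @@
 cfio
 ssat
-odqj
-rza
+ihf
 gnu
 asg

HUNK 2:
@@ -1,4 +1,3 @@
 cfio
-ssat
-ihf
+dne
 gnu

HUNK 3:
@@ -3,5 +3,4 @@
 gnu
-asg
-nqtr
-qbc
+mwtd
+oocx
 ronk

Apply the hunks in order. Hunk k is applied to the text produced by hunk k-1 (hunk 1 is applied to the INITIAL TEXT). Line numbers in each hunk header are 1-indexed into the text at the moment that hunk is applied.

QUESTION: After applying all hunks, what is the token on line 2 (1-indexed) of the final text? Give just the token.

Hunk 1: at line 1 remove [odqj,rza] add [ihf] -> 8 lines: cfio ssat ihf gnu asg nqtr qbc ronk
Hunk 2: at line 1 remove [ssat,ihf] add [dne] -> 7 lines: cfio dne gnu asg nqtr qbc ronk
Hunk 3: at line 3 remove [asg,nqtr,qbc] add [mwtd,oocx] -> 6 lines: cfio dne gnu mwtd oocx ronk
Final line 2: dne

Answer: dne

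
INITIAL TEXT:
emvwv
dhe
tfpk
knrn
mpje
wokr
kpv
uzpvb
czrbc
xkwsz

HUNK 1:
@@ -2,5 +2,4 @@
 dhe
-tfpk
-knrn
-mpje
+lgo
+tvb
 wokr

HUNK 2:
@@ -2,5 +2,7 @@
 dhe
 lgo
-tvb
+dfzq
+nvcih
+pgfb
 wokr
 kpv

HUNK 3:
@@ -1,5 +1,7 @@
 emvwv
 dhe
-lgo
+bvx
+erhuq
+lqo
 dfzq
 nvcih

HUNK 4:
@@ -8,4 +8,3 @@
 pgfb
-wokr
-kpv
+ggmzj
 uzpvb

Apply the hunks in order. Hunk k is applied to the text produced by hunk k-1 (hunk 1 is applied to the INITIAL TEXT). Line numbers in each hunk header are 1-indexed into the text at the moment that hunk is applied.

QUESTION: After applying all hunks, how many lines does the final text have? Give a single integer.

Answer: 12

Derivation:
Hunk 1: at line 2 remove [tfpk,knrn,mpje] add [lgo,tvb] -> 9 lines: emvwv dhe lgo tvb wokr kpv uzpvb czrbc xkwsz
Hunk 2: at line 2 remove [tvb] add [dfzq,nvcih,pgfb] -> 11 lines: emvwv dhe lgo dfzq nvcih pgfb wokr kpv uzpvb czrbc xkwsz
Hunk 3: at line 1 remove [lgo] add [bvx,erhuq,lqo] -> 13 lines: emvwv dhe bvx erhuq lqo dfzq nvcih pgfb wokr kpv uzpvb czrbc xkwsz
Hunk 4: at line 8 remove [wokr,kpv] add [ggmzj] -> 12 lines: emvwv dhe bvx erhuq lqo dfzq nvcih pgfb ggmzj uzpvb czrbc xkwsz
Final line count: 12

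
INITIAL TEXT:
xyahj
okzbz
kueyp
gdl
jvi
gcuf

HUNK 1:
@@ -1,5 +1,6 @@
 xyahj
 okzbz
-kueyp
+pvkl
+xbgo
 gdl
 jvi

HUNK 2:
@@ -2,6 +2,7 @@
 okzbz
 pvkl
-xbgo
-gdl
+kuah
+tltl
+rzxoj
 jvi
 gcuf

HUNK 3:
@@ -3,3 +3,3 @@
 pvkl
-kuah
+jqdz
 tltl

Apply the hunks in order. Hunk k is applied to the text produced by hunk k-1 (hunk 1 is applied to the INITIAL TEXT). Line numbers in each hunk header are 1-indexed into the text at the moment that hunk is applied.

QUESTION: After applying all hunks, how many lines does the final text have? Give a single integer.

Answer: 8

Derivation:
Hunk 1: at line 1 remove [kueyp] add [pvkl,xbgo] -> 7 lines: xyahj okzbz pvkl xbgo gdl jvi gcuf
Hunk 2: at line 2 remove [xbgo,gdl] add [kuah,tltl,rzxoj] -> 8 lines: xyahj okzbz pvkl kuah tltl rzxoj jvi gcuf
Hunk 3: at line 3 remove [kuah] add [jqdz] -> 8 lines: xyahj okzbz pvkl jqdz tltl rzxoj jvi gcuf
Final line count: 8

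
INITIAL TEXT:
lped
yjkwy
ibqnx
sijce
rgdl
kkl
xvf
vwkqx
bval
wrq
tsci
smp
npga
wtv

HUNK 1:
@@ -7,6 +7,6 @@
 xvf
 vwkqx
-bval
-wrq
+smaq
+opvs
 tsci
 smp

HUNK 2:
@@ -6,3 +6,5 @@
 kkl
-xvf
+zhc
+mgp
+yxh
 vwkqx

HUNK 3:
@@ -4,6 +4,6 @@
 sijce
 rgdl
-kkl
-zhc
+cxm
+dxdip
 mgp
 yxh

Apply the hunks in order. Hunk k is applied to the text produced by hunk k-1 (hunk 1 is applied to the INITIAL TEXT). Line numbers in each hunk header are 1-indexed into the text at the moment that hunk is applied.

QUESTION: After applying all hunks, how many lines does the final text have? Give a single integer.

Hunk 1: at line 7 remove [bval,wrq] add [smaq,opvs] -> 14 lines: lped yjkwy ibqnx sijce rgdl kkl xvf vwkqx smaq opvs tsci smp npga wtv
Hunk 2: at line 6 remove [xvf] add [zhc,mgp,yxh] -> 16 lines: lped yjkwy ibqnx sijce rgdl kkl zhc mgp yxh vwkqx smaq opvs tsci smp npga wtv
Hunk 3: at line 4 remove [kkl,zhc] add [cxm,dxdip] -> 16 lines: lped yjkwy ibqnx sijce rgdl cxm dxdip mgp yxh vwkqx smaq opvs tsci smp npga wtv
Final line count: 16

Answer: 16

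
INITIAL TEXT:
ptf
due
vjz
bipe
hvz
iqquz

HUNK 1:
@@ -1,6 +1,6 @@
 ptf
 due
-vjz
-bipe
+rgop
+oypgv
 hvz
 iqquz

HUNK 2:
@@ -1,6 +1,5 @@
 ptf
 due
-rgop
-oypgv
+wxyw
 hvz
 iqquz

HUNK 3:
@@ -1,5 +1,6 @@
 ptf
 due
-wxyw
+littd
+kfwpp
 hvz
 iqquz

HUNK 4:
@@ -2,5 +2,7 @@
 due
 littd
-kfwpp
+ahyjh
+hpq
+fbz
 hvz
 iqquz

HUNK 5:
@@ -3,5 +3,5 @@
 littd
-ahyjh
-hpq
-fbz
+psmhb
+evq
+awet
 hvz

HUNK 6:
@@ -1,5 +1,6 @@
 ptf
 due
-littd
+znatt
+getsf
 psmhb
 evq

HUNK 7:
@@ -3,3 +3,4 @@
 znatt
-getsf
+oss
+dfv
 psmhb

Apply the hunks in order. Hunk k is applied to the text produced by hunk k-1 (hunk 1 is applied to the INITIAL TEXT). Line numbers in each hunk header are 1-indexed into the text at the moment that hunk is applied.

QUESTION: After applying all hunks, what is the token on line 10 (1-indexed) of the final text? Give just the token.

Hunk 1: at line 1 remove [vjz,bipe] add [rgop,oypgv] -> 6 lines: ptf due rgop oypgv hvz iqquz
Hunk 2: at line 1 remove [rgop,oypgv] add [wxyw] -> 5 lines: ptf due wxyw hvz iqquz
Hunk 3: at line 1 remove [wxyw] add [littd,kfwpp] -> 6 lines: ptf due littd kfwpp hvz iqquz
Hunk 4: at line 2 remove [kfwpp] add [ahyjh,hpq,fbz] -> 8 lines: ptf due littd ahyjh hpq fbz hvz iqquz
Hunk 5: at line 3 remove [ahyjh,hpq,fbz] add [psmhb,evq,awet] -> 8 lines: ptf due littd psmhb evq awet hvz iqquz
Hunk 6: at line 1 remove [littd] add [znatt,getsf] -> 9 lines: ptf due znatt getsf psmhb evq awet hvz iqquz
Hunk 7: at line 3 remove [getsf] add [oss,dfv] -> 10 lines: ptf due znatt oss dfv psmhb evq awet hvz iqquz
Final line 10: iqquz

Answer: iqquz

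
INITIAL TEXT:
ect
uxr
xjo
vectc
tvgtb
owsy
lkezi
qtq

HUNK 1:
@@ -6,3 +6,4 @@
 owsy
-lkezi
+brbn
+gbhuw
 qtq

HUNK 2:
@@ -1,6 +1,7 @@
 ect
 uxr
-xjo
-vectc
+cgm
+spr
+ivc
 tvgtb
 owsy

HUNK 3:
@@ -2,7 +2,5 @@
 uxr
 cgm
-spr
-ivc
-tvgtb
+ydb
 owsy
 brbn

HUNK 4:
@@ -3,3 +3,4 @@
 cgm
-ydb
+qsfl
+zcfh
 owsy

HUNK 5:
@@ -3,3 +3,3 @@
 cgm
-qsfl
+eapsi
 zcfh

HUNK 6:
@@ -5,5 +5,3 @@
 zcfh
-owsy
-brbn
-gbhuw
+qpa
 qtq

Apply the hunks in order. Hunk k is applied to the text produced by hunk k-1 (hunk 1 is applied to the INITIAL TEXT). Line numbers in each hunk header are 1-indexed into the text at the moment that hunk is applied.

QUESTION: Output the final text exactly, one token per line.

Hunk 1: at line 6 remove [lkezi] add [brbn,gbhuw] -> 9 lines: ect uxr xjo vectc tvgtb owsy brbn gbhuw qtq
Hunk 2: at line 1 remove [xjo,vectc] add [cgm,spr,ivc] -> 10 lines: ect uxr cgm spr ivc tvgtb owsy brbn gbhuw qtq
Hunk 3: at line 2 remove [spr,ivc,tvgtb] add [ydb] -> 8 lines: ect uxr cgm ydb owsy brbn gbhuw qtq
Hunk 4: at line 3 remove [ydb] add [qsfl,zcfh] -> 9 lines: ect uxr cgm qsfl zcfh owsy brbn gbhuw qtq
Hunk 5: at line 3 remove [qsfl] add [eapsi] -> 9 lines: ect uxr cgm eapsi zcfh owsy brbn gbhuw qtq
Hunk 6: at line 5 remove [owsy,brbn,gbhuw] add [qpa] -> 7 lines: ect uxr cgm eapsi zcfh qpa qtq

Answer: ect
uxr
cgm
eapsi
zcfh
qpa
qtq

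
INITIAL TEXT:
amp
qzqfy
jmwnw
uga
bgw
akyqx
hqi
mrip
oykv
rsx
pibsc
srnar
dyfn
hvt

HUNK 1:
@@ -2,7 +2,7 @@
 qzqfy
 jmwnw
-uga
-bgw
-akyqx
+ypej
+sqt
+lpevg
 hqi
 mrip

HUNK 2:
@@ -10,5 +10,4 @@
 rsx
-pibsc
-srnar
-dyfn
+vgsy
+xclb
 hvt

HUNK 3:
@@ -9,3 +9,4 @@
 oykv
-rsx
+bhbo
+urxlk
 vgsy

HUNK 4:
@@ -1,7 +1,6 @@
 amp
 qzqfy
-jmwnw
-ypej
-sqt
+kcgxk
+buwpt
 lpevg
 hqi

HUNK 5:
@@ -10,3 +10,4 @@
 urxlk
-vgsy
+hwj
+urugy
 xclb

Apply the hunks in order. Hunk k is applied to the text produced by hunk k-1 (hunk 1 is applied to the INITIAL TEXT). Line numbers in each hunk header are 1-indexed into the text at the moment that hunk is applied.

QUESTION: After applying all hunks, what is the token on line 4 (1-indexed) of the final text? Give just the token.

Hunk 1: at line 2 remove [uga,bgw,akyqx] add [ypej,sqt,lpevg] -> 14 lines: amp qzqfy jmwnw ypej sqt lpevg hqi mrip oykv rsx pibsc srnar dyfn hvt
Hunk 2: at line 10 remove [pibsc,srnar,dyfn] add [vgsy,xclb] -> 13 lines: amp qzqfy jmwnw ypej sqt lpevg hqi mrip oykv rsx vgsy xclb hvt
Hunk 3: at line 9 remove [rsx] add [bhbo,urxlk] -> 14 lines: amp qzqfy jmwnw ypej sqt lpevg hqi mrip oykv bhbo urxlk vgsy xclb hvt
Hunk 4: at line 1 remove [jmwnw,ypej,sqt] add [kcgxk,buwpt] -> 13 lines: amp qzqfy kcgxk buwpt lpevg hqi mrip oykv bhbo urxlk vgsy xclb hvt
Hunk 5: at line 10 remove [vgsy] add [hwj,urugy] -> 14 lines: amp qzqfy kcgxk buwpt lpevg hqi mrip oykv bhbo urxlk hwj urugy xclb hvt
Final line 4: buwpt

Answer: buwpt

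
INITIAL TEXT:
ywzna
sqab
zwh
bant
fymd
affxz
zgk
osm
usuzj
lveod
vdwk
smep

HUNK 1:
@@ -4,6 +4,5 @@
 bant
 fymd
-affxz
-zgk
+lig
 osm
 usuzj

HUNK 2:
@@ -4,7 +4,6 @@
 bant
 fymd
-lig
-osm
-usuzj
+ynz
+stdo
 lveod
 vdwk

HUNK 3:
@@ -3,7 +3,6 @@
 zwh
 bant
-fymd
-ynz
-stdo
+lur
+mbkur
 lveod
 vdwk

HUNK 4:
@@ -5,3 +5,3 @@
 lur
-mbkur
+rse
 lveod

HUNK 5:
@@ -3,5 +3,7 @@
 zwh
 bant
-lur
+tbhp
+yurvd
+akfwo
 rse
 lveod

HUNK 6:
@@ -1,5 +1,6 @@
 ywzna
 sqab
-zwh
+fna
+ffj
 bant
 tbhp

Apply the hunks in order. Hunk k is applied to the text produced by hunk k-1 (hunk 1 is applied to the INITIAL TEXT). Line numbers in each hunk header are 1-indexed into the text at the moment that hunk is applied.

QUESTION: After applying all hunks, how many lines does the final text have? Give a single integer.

Answer: 12

Derivation:
Hunk 1: at line 4 remove [affxz,zgk] add [lig] -> 11 lines: ywzna sqab zwh bant fymd lig osm usuzj lveod vdwk smep
Hunk 2: at line 4 remove [lig,osm,usuzj] add [ynz,stdo] -> 10 lines: ywzna sqab zwh bant fymd ynz stdo lveod vdwk smep
Hunk 3: at line 3 remove [fymd,ynz,stdo] add [lur,mbkur] -> 9 lines: ywzna sqab zwh bant lur mbkur lveod vdwk smep
Hunk 4: at line 5 remove [mbkur] add [rse] -> 9 lines: ywzna sqab zwh bant lur rse lveod vdwk smep
Hunk 5: at line 3 remove [lur] add [tbhp,yurvd,akfwo] -> 11 lines: ywzna sqab zwh bant tbhp yurvd akfwo rse lveod vdwk smep
Hunk 6: at line 1 remove [zwh] add [fna,ffj] -> 12 lines: ywzna sqab fna ffj bant tbhp yurvd akfwo rse lveod vdwk smep
Final line count: 12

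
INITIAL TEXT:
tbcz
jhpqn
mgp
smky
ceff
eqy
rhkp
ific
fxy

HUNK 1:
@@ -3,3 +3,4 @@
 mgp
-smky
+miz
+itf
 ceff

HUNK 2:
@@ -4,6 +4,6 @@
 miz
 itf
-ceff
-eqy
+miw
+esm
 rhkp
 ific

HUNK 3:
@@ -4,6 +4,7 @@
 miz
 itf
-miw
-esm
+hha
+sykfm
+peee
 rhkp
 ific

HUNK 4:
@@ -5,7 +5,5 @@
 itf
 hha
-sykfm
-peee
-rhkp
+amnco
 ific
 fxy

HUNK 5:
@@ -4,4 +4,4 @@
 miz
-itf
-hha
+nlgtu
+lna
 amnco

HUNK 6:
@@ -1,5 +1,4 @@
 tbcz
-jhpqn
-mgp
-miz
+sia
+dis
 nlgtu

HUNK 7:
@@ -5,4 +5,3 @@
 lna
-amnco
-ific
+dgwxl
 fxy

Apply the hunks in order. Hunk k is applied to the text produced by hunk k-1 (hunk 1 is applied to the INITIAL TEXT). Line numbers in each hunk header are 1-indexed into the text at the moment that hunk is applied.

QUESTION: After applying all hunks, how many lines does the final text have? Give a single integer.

Hunk 1: at line 3 remove [smky] add [miz,itf] -> 10 lines: tbcz jhpqn mgp miz itf ceff eqy rhkp ific fxy
Hunk 2: at line 4 remove [ceff,eqy] add [miw,esm] -> 10 lines: tbcz jhpqn mgp miz itf miw esm rhkp ific fxy
Hunk 3: at line 4 remove [miw,esm] add [hha,sykfm,peee] -> 11 lines: tbcz jhpqn mgp miz itf hha sykfm peee rhkp ific fxy
Hunk 4: at line 5 remove [sykfm,peee,rhkp] add [amnco] -> 9 lines: tbcz jhpqn mgp miz itf hha amnco ific fxy
Hunk 5: at line 4 remove [itf,hha] add [nlgtu,lna] -> 9 lines: tbcz jhpqn mgp miz nlgtu lna amnco ific fxy
Hunk 6: at line 1 remove [jhpqn,mgp,miz] add [sia,dis] -> 8 lines: tbcz sia dis nlgtu lna amnco ific fxy
Hunk 7: at line 5 remove [amnco,ific] add [dgwxl] -> 7 lines: tbcz sia dis nlgtu lna dgwxl fxy
Final line count: 7

Answer: 7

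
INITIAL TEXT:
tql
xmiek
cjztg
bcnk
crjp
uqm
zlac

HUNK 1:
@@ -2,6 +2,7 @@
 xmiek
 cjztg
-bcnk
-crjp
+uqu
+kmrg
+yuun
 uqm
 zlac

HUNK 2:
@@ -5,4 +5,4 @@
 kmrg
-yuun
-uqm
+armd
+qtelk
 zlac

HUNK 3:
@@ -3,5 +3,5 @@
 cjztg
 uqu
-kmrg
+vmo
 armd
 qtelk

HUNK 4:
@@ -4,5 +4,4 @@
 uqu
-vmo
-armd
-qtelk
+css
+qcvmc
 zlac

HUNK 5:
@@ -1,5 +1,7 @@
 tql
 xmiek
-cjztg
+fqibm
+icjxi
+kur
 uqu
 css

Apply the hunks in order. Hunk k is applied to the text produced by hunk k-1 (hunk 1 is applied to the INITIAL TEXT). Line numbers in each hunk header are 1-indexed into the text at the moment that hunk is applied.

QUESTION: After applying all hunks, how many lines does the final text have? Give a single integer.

Answer: 9

Derivation:
Hunk 1: at line 2 remove [bcnk,crjp] add [uqu,kmrg,yuun] -> 8 lines: tql xmiek cjztg uqu kmrg yuun uqm zlac
Hunk 2: at line 5 remove [yuun,uqm] add [armd,qtelk] -> 8 lines: tql xmiek cjztg uqu kmrg armd qtelk zlac
Hunk 3: at line 3 remove [kmrg] add [vmo] -> 8 lines: tql xmiek cjztg uqu vmo armd qtelk zlac
Hunk 4: at line 4 remove [vmo,armd,qtelk] add [css,qcvmc] -> 7 lines: tql xmiek cjztg uqu css qcvmc zlac
Hunk 5: at line 1 remove [cjztg] add [fqibm,icjxi,kur] -> 9 lines: tql xmiek fqibm icjxi kur uqu css qcvmc zlac
Final line count: 9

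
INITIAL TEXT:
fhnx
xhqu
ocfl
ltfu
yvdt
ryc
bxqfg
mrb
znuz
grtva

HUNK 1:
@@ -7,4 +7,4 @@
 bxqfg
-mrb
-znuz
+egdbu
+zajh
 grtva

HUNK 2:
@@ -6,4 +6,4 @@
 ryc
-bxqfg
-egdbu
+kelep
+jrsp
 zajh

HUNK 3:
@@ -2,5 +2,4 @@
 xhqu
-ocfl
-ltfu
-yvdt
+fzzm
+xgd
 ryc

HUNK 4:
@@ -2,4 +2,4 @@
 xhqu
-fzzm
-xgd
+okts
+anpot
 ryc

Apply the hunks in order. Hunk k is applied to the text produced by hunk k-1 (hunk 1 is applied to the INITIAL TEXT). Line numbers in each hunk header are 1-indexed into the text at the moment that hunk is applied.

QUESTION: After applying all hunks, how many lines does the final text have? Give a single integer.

Answer: 9

Derivation:
Hunk 1: at line 7 remove [mrb,znuz] add [egdbu,zajh] -> 10 lines: fhnx xhqu ocfl ltfu yvdt ryc bxqfg egdbu zajh grtva
Hunk 2: at line 6 remove [bxqfg,egdbu] add [kelep,jrsp] -> 10 lines: fhnx xhqu ocfl ltfu yvdt ryc kelep jrsp zajh grtva
Hunk 3: at line 2 remove [ocfl,ltfu,yvdt] add [fzzm,xgd] -> 9 lines: fhnx xhqu fzzm xgd ryc kelep jrsp zajh grtva
Hunk 4: at line 2 remove [fzzm,xgd] add [okts,anpot] -> 9 lines: fhnx xhqu okts anpot ryc kelep jrsp zajh grtva
Final line count: 9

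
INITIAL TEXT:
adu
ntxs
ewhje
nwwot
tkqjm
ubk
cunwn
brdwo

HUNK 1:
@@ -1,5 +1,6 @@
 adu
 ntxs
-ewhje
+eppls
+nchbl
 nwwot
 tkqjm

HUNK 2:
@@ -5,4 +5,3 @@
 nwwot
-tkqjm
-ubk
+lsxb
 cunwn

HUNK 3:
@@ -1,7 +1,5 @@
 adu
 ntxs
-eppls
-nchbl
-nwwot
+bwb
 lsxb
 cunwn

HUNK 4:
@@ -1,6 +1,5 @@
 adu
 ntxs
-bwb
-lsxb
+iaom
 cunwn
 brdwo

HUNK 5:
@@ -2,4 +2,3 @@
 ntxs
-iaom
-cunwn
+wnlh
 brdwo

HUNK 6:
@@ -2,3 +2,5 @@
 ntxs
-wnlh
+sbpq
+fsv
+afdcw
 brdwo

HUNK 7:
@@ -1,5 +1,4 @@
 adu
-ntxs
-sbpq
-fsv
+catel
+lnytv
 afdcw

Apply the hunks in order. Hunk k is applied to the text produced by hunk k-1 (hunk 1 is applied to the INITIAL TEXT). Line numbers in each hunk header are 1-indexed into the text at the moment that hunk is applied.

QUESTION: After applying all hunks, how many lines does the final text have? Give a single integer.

Answer: 5

Derivation:
Hunk 1: at line 1 remove [ewhje] add [eppls,nchbl] -> 9 lines: adu ntxs eppls nchbl nwwot tkqjm ubk cunwn brdwo
Hunk 2: at line 5 remove [tkqjm,ubk] add [lsxb] -> 8 lines: adu ntxs eppls nchbl nwwot lsxb cunwn brdwo
Hunk 3: at line 1 remove [eppls,nchbl,nwwot] add [bwb] -> 6 lines: adu ntxs bwb lsxb cunwn brdwo
Hunk 4: at line 1 remove [bwb,lsxb] add [iaom] -> 5 lines: adu ntxs iaom cunwn brdwo
Hunk 5: at line 2 remove [iaom,cunwn] add [wnlh] -> 4 lines: adu ntxs wnlh brdwo
Hunk 6: at line 2 remove [wnlh] add [sbpq,fsv,afdcw] -> 6 lines: adu ntxs sbpq fsv afdcw brdwo
Hunk 7: at line 1 remove [ntxs,sbpq,fsv] add [catel,lnytv] -> 5 lines: adu catel lnytv afdcw brdwo
Final line count: 5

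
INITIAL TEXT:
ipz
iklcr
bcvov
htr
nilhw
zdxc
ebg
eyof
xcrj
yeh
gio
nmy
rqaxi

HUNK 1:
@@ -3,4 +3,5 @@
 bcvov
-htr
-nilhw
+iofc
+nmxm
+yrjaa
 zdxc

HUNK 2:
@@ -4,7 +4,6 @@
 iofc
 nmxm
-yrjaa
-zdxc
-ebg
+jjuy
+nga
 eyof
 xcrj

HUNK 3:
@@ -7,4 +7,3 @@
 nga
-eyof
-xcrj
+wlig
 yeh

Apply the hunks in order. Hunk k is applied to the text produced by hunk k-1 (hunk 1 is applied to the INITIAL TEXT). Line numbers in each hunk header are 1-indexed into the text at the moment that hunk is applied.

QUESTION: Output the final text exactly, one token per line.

Answer: ipz
iklcr
bcvov
iofc
nmxm
jjuy
nga
wlig
yeh
gio
nmy
rqaxi

Derivation:
Hunk 1: at line 3 remove [htr,nilhw] add [iofc,nmxm,yrjaa] -> 14 lines: ipz iklcr bcvov iofc nmxm yrjaa zdxc ebg eyof xcrj yeh gio nmy rqaxi
Hunk 2: at line 4 remove [yrjaa,zdxc,ebg] add [jjuy,nga] -> 13 lines: ipz iklcr bcvov iofc nmxm jjuy nga eyof xcrj yeh gio nmy rqaxi
Hunk 3: at line 7 remove [eyof,xcrj] add [wlig] -> 12 lines: ipz iklcr bcvov iofc nmxm jjuy nga wlig yeh gio nmy rqaxi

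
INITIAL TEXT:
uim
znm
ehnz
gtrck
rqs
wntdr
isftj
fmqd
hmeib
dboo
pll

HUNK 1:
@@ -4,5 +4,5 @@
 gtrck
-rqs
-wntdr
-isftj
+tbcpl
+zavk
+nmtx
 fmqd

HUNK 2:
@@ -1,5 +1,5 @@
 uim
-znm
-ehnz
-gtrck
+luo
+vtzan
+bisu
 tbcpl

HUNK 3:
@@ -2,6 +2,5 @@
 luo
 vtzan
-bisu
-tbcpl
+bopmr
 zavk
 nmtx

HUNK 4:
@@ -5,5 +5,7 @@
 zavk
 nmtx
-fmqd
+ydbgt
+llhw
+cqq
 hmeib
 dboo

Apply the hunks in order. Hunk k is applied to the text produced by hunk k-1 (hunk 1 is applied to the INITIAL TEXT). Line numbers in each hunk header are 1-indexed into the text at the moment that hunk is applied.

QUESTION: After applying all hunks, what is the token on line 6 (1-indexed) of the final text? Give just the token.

Answer: nmtx

Derivation:
Hunk 1: at line 4 remove [rqs,wntdr,isftj] add [tbcpl,zavk,nmtx] -> 11 lines: uim znm ehnz gtrck tbcpl zavk nmtx fmqd hmeib dboo pll
Hunk 2: at line 1 remove [znm,ehnz,gtrck] add [luo,vtzan,bisu] -> 11 lines: uim luo vtzan bisu tbcpl zavk nmtx fmqd hmeib dboo pll
Hunk 3: at line 2 remove [bisu,tbcpl] add [bopmr] -> 10 lines: uim luo vtzan bopmr zavk nmtx fmqd hmeib dboo pll
Hunk 4: at line 5 remove [fmqd] add [ydbgt,llhw,cqq] -> 12 lines: uim luo vtzan bopmr zavk nmtx ydbgt llhw cqq hmeib dboo pll
Final line 6: nmtx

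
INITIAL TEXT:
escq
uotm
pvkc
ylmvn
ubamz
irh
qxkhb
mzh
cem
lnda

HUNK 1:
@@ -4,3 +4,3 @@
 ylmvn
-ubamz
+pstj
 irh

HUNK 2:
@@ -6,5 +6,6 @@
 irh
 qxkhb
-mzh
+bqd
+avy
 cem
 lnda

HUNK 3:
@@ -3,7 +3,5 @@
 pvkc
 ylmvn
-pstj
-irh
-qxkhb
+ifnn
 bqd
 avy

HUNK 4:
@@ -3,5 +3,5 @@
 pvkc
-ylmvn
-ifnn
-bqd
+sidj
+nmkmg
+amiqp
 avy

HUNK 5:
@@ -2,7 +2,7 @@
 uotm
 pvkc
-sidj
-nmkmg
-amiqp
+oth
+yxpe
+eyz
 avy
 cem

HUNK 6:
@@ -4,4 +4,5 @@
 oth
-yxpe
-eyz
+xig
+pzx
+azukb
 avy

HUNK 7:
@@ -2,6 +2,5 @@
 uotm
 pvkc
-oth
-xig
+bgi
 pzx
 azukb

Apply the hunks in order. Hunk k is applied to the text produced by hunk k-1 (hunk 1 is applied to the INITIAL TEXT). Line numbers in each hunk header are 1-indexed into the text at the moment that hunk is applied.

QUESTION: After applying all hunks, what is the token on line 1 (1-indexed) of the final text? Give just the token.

Answer: escq

Derivation:
Hunk 1: at line 4 remove [ubamz] add [pstj] -> 10 lines: escq uotm pvkc ylmvn pstj irh qxkhb mzh cem lnda
Hunk 2: at line 6 remove [mzh] add [bqd,avy] -> 11 lines: escq uotm pvkc ylmvn pstj irh qxkhb bqd avy cem lnda
Hunk 3: at line 3 remove [pstj,irh,qxkhb] add [ifnn] -> 9 lines: escq uotm pvkc ylmvn ifnn bqd avy cem lnda
Hunk 4: at line 3 remove [ylmvn,ifnn,bqd] add [sidj,nmkmg,amiqp] -> 9 lines: escq uotm pvkc sidj nmkmg amiqp avy cem lnda
Hunk 5: at line 2 remove [sidj,nmkmg,amiqp] add [oth,yxpe,eyz] -> 9 lines: escq uotm pvkc oth yxpe eyz avy cem lnda
Hunk 6: at line 4 remove [yxpe,eyz] add [xig,pzx,azukb] -> 10 lines: escq uotm pvkc oth xig pzx azukb avy cem lnda
Hunk 7: at line 2 remove [oth,xig] add [bgi] -> 9 lines: escq uotm pvkc bgi pzx azukb avy cem lnda
Final line 1: escq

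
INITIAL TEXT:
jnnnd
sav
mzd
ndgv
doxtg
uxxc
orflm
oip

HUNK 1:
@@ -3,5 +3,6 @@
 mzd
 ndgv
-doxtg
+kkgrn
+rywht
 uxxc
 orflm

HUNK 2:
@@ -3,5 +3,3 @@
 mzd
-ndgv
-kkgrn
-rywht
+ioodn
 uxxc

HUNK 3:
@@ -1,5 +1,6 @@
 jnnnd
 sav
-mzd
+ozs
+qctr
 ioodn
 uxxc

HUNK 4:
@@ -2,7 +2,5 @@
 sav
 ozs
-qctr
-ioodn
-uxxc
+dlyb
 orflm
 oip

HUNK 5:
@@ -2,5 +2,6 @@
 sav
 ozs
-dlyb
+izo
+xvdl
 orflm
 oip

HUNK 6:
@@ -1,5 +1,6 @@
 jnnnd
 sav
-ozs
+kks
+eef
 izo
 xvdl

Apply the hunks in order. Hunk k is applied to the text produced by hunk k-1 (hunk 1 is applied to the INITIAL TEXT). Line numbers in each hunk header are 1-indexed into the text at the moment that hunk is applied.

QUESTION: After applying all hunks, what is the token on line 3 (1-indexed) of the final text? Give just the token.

Answer: kks

Derivation:
Hunk 1: at line 3 remove [doxtg] add [kkgrn,rywht] -> 9 lines: jnnnd sav mzd ndgv kkgrn rywht uxxc orflm oip
Hunk 2: at line 3 remove [ndgv,kkgrn,rywht] add [ioodn] -> 7 lines: jnnnd sav mzd ioodn uxxc orflm oip
Hunk 3: at line 1 remove [mzd] add [ozs,qctr] -> 8 lines: jnnnd sav ozs qctr ioodn uxxc orflm oip
Hunk 4: at line 2 remove [qctr,ioodn,uxxc] add [dlyb] -> 6 lines: jnnnd sav ozs dlyb orflm oip
Hunk 5: at line 2 remove [dlyb] add [izo,xvdl] -> 7 lines: jnnnd sav ozs izo xvdl orflm oip
Hunk 6: at line 1 remove [ozs] add [kks,eef] -> 8 lines: jnnnd sav kks eef izo xvdl orflm oip
Final line 3: kks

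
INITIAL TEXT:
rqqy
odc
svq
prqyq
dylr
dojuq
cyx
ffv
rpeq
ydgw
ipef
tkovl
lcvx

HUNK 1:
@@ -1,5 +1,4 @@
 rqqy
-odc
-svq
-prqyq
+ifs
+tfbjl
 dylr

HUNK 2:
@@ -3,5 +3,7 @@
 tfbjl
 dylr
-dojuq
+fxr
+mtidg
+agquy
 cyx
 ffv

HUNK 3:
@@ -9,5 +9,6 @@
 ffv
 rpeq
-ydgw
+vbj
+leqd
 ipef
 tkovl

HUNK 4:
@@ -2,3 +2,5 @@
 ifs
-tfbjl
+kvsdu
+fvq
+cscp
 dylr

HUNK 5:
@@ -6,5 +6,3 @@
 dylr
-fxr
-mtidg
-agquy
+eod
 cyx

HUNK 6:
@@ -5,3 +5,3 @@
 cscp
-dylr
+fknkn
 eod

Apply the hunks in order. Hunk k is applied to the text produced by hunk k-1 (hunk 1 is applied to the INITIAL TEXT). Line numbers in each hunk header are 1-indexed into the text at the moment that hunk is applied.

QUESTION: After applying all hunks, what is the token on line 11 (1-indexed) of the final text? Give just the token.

Hunk 1: at line 1 remove [odc,svq,prqyq] add [ifs,tfbjl] -> 12 lines: rqqy ifs tfbjl dylr dojuq cyx ffv rpeq ydgw ipef tkovl lcvx
Hunk 2: at line 3 remove [dojuq] add [fxr,mtidg,agquy] -> 14 lines: rqqy ifs tfbjl dylr fxr mtidg agquy cyx ffv rpeq ydgw ipef tkovl lcvx
Hunk 3: at line 9 remove [ydgw] add [vbj,leqd] -> 15 lines: rqqy ifs tfbjl dylr fxr mtidg agquy cyx ffv rpeq vbj leqd ipef tkovl lcvx
Hunk 4: at line 2 remove [tfbjl] add [kvsdu,fvq,cscp] -> 17 lines: rqqy ifs kvsdu fvq cscp dylr fxr mtidg agquy cyx ffv rpeq vbj leqd ipef tkovl lcvx
Hunk 5: at line 6 remove [fxr,mtidg,agquy] add [eod] -> 15 lines: rqqy ifs kvsdu fvq cscp dylr eod cyx ffv rpeq vbj leqd ipef tkovl lcvx
Hunk 6: at line 5 remove [dylr] add [fknkn] -> 15 lines: rqqy ifs kvsdu fvq cscp fknkn eod cyx ffv rpeq vbj leqd ipef tkovl lcvx
Final line 11: vbj

Answer: vbj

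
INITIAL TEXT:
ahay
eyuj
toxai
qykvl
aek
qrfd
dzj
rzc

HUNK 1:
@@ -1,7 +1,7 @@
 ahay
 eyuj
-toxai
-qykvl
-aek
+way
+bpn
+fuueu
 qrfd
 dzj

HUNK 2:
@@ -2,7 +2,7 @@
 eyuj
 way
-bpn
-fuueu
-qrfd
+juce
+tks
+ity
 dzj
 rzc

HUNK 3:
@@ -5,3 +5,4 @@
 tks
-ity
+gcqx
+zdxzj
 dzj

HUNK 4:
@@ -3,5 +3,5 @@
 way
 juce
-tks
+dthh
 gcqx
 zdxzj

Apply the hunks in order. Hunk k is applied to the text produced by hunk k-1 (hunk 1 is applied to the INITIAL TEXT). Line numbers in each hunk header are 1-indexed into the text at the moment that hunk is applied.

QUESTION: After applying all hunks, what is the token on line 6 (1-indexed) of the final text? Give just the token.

Answer: gcqx

Derivation:
Hunk 1: at line 1 remove [toxai,qykvl,aek] add [way,bpn,fuueu] -> 8 lines: ahay eyuj way bpn fuueu qrfd dzj rzc
Hunk 2: at line 2 remove [bpn,fuueu,qrfd] add [juce,tks,ity] -> 8 lines: ahay eyuj way juce tks ity dzj rzc
Hunk 3: at line 5 remove [ity] add [gcqx,zdxzj] -> 9 lines: ahay eyuj way juce tks gcqx zdxzj dzj rzc
Hunk 4: at line 3 remove [tks] add [dthh] -> 9 lines: ahay eyuj way juce dthh gcqx zdxzj dzj rzc
Final line 6: gcqx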